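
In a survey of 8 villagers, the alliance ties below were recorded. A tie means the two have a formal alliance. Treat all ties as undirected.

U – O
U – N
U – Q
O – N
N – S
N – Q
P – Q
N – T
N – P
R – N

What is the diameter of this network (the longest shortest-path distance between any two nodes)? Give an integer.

Eccentricity of each node (its greatest distance to any other): N:1, O:2, P:2, Q:2, R:2, S:2, T:2, U:2.
The maximum eccentricity is 2, realized for instance by the pair O–T via O – N – T. So the diameter is 2.

2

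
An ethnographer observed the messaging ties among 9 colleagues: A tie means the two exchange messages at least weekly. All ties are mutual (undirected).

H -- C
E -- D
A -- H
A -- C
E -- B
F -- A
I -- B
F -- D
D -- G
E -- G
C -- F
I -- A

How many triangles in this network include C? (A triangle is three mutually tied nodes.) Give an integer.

2

C's neighbors: A, F, and H.
Neighbor pairs that are themselves tied: C–A–F; C–A–H. Each forms one triangle with C, for 2 in total.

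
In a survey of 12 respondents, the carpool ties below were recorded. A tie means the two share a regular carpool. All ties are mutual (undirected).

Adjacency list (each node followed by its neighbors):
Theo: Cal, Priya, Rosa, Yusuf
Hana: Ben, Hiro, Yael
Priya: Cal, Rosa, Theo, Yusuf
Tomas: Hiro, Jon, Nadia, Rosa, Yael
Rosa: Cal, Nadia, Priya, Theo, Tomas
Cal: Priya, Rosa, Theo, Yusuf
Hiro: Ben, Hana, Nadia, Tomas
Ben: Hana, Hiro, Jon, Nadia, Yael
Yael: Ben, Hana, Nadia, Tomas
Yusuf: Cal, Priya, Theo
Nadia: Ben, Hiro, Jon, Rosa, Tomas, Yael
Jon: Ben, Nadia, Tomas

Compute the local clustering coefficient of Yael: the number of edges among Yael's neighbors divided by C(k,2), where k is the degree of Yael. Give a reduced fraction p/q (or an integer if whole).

1/2

Yael's neighbors: Ben, Hana, Nadia, and Tomas (k = 4).
Possible neighbor pairs: C(4,2) = 6. Edges among them: Ben–Hana, Ben–Nadia, Nadia–Tomas → e = 3.
Clustering(Yael) = 3/6 = 1/2.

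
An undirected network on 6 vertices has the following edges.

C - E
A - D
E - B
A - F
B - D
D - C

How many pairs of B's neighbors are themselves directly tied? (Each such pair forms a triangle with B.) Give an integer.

B's neighbors are D and E, but none of them are tied to each other, so no triangle contains B.

0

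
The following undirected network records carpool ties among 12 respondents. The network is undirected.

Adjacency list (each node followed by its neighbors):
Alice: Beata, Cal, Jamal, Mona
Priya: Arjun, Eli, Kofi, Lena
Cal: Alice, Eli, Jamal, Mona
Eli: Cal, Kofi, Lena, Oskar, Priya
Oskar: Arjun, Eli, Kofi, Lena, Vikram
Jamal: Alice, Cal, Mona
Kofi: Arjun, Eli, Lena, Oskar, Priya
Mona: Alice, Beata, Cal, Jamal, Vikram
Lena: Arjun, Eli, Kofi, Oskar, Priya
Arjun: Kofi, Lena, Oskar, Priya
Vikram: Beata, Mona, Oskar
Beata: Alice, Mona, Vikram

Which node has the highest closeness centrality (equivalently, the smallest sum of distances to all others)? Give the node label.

Eli

Farness (sum of distances to all others) for each node — Alice:24, Arjun:25, Beata:25, Cal:19, Eli:18, Jamal:25, Kofi:21, Lena:21, Mona:21, Oskar:19, Priya:24, Vikram:20.
The smallest farness is 18, for Eli, so Eli has the highest closeness.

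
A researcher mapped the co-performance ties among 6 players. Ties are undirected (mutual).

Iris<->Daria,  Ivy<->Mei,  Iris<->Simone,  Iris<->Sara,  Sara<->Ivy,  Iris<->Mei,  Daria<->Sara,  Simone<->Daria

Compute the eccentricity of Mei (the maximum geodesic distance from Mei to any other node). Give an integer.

Distances from Mei: Daria:2, Iris:1, Ivy:1, Sara:2, Simone:2.
The largest is 2 (to Simone, Daria, and Sara), so the eccentricity of Mei is 2.

2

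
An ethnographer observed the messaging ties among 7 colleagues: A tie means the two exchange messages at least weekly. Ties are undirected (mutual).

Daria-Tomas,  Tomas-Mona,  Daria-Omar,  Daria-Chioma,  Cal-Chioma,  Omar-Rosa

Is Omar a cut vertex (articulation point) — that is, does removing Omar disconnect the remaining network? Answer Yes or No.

Yes

Removing Omar leaves {Cal, Chioma, Daria, Mona, and Tomas} with no path to {Rosa}, so the network splits into 2 components. Omar is a cut vertex.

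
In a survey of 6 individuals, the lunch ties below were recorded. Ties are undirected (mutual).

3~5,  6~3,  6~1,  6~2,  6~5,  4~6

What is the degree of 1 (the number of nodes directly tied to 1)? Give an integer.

1 is directly tied to 6. That is 1 neighbor, so the degree of 1 is 1.

1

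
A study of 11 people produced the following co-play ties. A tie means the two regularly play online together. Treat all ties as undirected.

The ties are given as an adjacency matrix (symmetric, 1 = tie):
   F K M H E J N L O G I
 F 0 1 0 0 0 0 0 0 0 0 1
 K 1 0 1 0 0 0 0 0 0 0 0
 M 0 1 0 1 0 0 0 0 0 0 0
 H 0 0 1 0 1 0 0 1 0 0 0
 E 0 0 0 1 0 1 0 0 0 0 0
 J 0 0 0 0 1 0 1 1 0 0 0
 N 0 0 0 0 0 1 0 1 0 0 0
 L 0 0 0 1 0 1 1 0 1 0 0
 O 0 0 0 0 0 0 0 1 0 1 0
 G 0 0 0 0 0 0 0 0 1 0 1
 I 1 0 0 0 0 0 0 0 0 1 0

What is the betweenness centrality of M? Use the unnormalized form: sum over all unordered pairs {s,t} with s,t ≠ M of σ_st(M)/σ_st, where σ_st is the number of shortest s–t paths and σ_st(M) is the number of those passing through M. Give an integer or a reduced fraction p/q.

Pairs whose geodesics pass through M — F–H: 1; F–E: 1; F–J: 2/3; F–N: 1/2; F–L: 1/2; K–H: 1; K–E: 1; K–J: 2/2; K–N: 1; K–L: 1; K–O: 1/2; H–I: 1/2; E–I: 1/3.
All other pairs contribute 0.
Summing the contributions gives betweenness(M) = 10.

10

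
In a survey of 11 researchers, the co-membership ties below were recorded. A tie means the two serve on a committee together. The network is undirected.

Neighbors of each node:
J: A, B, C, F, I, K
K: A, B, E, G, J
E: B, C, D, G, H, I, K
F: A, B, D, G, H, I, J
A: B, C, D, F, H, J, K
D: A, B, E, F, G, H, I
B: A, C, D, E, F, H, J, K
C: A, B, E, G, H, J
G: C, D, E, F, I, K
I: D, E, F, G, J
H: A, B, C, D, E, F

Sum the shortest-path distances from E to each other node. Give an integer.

13

Distances from E: A:2, B:1, C:1, D:1, F:2, G:1, H:1, I:1, J:2, K:1.
Sum = 2 + 1 + 1 + 1 + 2 + 1 + 1 + 1 + 2 + 1 = 13.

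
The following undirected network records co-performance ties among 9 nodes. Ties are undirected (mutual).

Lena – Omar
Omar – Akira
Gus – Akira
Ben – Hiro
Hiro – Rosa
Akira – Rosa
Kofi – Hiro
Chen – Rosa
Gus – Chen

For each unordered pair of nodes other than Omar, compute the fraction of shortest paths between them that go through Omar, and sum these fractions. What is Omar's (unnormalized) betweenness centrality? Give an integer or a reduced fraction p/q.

Pairs whose geodesics pass through Omar — Kofi–Lena: 1; Ben–Lena: 1; Akira–Lena: 1; Hiro–Lena: 1; Gus–Lena: 1; Rosa–Lena: 1; Chen–Lena: 2/2.
All other pairs contribute 0.
Summing the contributions gives betweenness(Omar) = 7.

7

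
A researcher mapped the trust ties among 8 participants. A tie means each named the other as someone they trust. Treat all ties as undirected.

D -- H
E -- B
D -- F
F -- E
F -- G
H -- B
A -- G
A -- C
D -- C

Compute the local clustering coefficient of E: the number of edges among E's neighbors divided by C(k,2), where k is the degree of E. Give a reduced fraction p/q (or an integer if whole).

E's neighbors: B and F (k = 2).
Possible neighbor pairs: C(2,2) = 1. Edges among them: none → e = 0.
Clustering(E) = 0/1.

0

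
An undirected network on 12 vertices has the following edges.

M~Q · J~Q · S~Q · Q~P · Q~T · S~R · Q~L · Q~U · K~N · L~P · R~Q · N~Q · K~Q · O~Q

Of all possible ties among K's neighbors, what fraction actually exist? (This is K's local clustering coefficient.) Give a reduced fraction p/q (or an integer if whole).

K's neighbors: N and Q (k = 2).
Possible neighbor pairs: C(2,2) = 1. Edges among them: N–Q → e = 1.
Clustering(K) = 1/1.

1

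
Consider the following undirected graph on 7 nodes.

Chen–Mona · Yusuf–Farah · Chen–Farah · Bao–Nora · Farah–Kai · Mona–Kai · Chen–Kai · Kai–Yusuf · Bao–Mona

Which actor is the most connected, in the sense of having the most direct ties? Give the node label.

Kai

Degrees — Bao:2, Chen:3, Farah:3, Kai:4, Mona:3, Nora:1, Yusuf:2.
The maximum is 4, attained only by Kai.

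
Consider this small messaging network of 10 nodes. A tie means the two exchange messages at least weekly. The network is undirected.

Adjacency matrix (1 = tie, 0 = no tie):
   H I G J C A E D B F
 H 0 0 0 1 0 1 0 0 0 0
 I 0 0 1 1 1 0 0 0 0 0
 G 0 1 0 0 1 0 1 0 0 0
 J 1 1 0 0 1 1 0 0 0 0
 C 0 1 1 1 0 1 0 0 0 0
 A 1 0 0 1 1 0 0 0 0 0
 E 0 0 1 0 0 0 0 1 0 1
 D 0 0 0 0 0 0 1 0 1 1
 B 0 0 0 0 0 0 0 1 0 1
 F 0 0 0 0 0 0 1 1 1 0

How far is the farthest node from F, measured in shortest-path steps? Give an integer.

Distances from F: A:4, B:1, C:3, D:1, E:1, G:2, H:5, I:3, J:4.
The largest is 5 (to H), so the eccentricity of F is 5.

5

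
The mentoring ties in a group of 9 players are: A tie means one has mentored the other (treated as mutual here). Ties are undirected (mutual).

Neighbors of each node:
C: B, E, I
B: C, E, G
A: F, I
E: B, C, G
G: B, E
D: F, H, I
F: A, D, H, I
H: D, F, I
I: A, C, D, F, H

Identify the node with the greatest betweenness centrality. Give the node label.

I

Unnormalized betweenness of each node: A:0, B:3, C:15, D:0, E:3, F:1, G:0, H:0, I:17.
I has the largest value, 17, making it the main broker — the node through which the most shortest paths run.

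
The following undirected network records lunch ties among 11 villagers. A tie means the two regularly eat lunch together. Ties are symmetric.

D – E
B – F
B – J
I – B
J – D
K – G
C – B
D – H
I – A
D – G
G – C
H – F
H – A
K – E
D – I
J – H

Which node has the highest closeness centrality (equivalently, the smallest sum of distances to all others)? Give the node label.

Farness (sum of distances to all others) for each node — A:23, B:18, C:21, D:15, E:22, F:22, G:19, H:18, I:18, J:18, K:26.
The smallest farness is 15, for D, so D has the highest closeness.

D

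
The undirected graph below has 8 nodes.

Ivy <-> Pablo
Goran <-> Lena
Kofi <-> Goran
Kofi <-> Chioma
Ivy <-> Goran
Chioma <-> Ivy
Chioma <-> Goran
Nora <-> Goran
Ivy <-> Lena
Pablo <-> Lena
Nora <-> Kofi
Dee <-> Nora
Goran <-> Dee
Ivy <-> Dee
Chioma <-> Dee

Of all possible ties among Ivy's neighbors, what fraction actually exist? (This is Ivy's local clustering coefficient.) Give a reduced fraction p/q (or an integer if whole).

1/2

Ivy's neighbors: Chioma, Dee, Goran, Lena, and Pablo (k = 5).
Possible neighbor pairs: C(5,2) = 10. Edges among them: Chioma–Dee, Chioma–Goran, Dee–Goran, Goran–Lena, Lena–Pablo → e = 5.
Clustering(Ivy) = 5/10 = 1/2.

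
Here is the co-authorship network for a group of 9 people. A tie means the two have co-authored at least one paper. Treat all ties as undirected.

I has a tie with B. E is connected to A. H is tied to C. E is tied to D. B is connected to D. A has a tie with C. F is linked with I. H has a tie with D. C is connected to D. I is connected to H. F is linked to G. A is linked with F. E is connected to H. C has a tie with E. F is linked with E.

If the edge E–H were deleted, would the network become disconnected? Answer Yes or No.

Even without that edge, E still reaches H via E – D – H, so the network stays connected. Not a bridge.

No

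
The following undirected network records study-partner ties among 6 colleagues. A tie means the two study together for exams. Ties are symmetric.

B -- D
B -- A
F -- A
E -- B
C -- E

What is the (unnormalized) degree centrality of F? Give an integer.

F is directly tied to A. That is 1 neighbor, so the degree of F is 1.

1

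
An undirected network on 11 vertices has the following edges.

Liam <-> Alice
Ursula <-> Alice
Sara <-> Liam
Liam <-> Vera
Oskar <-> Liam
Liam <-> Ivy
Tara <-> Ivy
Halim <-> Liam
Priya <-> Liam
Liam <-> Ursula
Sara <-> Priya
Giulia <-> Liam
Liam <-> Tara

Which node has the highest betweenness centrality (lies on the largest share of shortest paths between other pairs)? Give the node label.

Unnormalized betweenness of each node: Alice:0, Giulia:0, Halim:0, Ivy:0, Liam:42, Oskar:0, Priya:0, Sara:0, Tara:0, Ursula:0, Vera:0.
Liam has the largest value, 42, making it the main broker — the node through which the most shortest paths run.

Liam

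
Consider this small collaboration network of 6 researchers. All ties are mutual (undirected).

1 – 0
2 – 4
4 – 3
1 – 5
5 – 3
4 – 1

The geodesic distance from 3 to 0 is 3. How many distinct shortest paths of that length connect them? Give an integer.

2

The shortest distance is 3. The length-3 paths are: 3–4–1–0; 3–5–1–0.
That gives 2 distinct shortest paths.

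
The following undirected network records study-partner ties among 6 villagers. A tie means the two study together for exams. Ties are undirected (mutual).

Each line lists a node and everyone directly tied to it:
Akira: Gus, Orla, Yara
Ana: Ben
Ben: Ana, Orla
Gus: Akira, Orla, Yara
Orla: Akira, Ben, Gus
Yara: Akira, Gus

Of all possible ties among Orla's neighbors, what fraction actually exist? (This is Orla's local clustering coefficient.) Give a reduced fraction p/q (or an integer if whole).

1/3

Orla's neighbors: Akira, Ben, and Gus (k = 3).
Possible neighbor pairs: C(3,2) = 3. Edges among them: Akira–Gus → e = 1.
Clustering(Orla) = 1/3.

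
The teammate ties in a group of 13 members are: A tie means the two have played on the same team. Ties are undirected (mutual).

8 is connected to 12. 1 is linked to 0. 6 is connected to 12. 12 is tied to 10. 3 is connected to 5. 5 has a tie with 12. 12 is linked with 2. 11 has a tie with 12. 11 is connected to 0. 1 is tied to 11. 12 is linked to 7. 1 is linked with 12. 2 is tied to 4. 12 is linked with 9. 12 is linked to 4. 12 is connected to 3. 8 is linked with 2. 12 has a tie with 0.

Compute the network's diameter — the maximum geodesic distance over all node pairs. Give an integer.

Eccentricity of each node (its greatest distance to any other): 0:2, 1:2, 2:2, 3:2, 4:2, 5:2, 6:2, 7:2, 8:2, 9:2, 10:2, 11:2, 12:1.
The maximum eccentricity is 2, realized for instance by the pair 2–10 via 2 – 12 – 10. So the diameter is 2.

2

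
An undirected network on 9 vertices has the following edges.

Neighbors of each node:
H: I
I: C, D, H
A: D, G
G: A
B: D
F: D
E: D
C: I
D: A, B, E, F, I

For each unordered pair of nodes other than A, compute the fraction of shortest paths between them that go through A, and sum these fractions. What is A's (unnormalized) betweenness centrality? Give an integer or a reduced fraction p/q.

Pairs whose geodesics pass through A — D–G: 1; C–G: 1; G–B: 1; G–E: 1; G–I: 1; G–F: 1; G–H: 1.
All other pairs contribute 0.
Summing the contributions gives betweenness(A) = 7.

7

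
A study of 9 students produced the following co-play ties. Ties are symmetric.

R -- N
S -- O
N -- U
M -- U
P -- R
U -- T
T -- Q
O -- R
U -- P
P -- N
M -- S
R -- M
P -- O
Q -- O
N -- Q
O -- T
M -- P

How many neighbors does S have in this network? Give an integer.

S is directly tied to M and O. That is 2 neighbors, so the degree of S is 2.

2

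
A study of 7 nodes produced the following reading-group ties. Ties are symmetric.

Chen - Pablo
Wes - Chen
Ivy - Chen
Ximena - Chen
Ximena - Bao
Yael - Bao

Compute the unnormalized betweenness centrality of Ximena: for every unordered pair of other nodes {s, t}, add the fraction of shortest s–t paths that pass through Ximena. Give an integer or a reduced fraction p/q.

8

Pairs whose geodesics pass through Ximena — Yael–Ivy: 1; Yael–Pablo: 1; Yael–Wes: 1; Yael–Chen: 1; Ivy–Bao: 1; Pablo–Bao: 1; Bao–Wes: 1; Bao–Chen: 1.
All other pairs contribute 0.
Summing the contributions gives betweenness(Ximena) = 8.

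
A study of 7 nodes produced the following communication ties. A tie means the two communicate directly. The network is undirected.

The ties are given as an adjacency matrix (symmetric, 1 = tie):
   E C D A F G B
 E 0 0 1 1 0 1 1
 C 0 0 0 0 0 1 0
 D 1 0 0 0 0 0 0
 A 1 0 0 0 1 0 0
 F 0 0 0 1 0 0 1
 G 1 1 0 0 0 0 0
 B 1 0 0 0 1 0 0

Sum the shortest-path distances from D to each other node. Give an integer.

Distances from D: A:2, B:2, C:3, E:1, F:3, G:2.
Sum = 2 + 2 + 3 + 1 + 3 + 2 = 13.

13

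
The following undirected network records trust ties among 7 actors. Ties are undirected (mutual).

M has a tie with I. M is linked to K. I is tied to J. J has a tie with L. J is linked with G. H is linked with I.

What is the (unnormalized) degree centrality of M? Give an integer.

M is directly tied to I and K. That is 2 neighbors, so the degree of M is 2.

2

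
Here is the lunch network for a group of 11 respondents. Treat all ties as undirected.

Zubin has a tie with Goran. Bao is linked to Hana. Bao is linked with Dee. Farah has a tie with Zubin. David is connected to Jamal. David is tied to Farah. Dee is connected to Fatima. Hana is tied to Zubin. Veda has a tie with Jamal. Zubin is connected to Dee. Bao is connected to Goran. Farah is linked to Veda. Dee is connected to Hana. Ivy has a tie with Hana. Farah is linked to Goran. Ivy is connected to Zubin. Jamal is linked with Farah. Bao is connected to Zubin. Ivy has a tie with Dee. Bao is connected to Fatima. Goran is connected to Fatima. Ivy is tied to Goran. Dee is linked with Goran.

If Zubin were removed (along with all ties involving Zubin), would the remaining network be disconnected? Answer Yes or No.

Even without Zubin, every remaining node can still reach every other (the residual graph is connected), so Zubin is not a cut vertex.

No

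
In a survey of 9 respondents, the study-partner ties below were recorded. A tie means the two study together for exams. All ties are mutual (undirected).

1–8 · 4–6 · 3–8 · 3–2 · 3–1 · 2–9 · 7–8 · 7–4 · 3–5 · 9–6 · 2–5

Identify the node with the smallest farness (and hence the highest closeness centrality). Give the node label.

Farness (sum of distances to all others) for each node — 1:18, 2:15, 3:14, 4:19, 5:18, 6:19, 7:17, 8:15, 9:17.
The smallest farness is 14, for 3, so 3 has the highest closeness.

3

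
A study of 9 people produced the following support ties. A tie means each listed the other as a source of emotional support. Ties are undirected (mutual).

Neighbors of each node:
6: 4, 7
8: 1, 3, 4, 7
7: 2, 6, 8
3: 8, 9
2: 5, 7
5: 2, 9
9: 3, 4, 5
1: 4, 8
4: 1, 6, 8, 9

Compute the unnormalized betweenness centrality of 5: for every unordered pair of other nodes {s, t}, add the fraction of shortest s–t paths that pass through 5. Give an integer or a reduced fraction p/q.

25/12

Pairs whose geodesics pass through 5 — 7–9: 1/4; 4–2: 1/3; 3–2: 1/2; 9–2: 1.
All other pairs contribute 0.
Summing the contributions gives betweenness(5) = 25/12.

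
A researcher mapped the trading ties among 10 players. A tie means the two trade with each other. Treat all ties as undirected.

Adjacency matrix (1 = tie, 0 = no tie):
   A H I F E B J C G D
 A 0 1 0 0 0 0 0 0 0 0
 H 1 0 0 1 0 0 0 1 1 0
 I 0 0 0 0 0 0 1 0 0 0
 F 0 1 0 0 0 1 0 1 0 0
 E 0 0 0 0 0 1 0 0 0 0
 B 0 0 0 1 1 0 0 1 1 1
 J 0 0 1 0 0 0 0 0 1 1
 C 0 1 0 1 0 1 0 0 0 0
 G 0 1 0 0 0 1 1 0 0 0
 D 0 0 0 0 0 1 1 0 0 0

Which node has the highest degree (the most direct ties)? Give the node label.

B

Degrees — A:1, B:5, C:3, D:2, E:1, F:3, G:3, H:4, I:1, J:3.
The maximum is 5, attained only by B.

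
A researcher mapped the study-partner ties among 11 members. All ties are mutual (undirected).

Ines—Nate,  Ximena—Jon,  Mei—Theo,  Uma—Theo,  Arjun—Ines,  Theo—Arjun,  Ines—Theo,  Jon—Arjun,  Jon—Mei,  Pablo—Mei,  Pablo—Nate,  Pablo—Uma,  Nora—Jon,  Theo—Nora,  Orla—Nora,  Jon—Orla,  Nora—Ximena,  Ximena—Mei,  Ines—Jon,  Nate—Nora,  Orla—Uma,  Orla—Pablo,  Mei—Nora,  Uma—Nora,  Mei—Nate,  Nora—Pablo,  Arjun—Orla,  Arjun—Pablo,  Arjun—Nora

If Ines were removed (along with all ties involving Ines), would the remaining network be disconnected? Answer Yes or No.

Even without Ines, every remaining node can still reach every other (the residual graph is connected), so Ines is not a cut vertex.

No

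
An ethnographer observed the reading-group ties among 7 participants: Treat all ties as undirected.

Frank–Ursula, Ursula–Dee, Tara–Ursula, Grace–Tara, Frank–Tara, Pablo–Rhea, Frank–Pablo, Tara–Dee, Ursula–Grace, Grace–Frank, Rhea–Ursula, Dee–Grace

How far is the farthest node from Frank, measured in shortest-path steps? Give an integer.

2

Distances from Frank: Dee:2, Grace:1, Pablo:1, Rhea:2, Tara:1, Ursula:1.
The largest is 2 (to Dee and Rhea), so the eccentricity of Frank is 2.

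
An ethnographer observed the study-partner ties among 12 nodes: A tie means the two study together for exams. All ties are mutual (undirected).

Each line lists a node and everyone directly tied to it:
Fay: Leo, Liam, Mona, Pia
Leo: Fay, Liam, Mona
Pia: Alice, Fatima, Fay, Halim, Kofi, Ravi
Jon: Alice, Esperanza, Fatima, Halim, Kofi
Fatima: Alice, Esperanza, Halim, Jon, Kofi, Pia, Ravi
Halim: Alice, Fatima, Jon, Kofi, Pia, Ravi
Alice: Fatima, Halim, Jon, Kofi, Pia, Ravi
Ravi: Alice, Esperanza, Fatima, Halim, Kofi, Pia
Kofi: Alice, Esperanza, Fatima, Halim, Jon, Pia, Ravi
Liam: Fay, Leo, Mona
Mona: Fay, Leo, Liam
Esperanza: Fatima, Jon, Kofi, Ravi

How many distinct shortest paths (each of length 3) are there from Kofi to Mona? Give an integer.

1

The shortest distance is 3, and the only length-3 path is Kofi–Pia–Fay–Mona. So there is exactly 1 shortest path.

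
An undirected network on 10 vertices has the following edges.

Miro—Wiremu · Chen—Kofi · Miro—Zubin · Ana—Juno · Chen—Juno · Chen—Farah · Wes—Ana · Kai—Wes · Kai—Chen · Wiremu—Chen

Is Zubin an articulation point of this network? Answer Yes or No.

Even without Zubin, every remaining node can still reach every other (the residual graph is connected), so Zubin is not a cut vertex.

No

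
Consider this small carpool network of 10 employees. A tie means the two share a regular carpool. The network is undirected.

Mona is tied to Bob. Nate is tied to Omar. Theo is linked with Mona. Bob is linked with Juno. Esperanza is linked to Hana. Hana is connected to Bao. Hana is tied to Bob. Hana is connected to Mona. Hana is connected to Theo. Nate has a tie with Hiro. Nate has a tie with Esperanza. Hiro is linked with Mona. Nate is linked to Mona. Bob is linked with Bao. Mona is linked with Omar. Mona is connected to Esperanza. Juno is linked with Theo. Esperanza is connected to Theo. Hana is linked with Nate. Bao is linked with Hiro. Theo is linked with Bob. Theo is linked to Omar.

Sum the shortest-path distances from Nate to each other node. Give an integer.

Distances from Nate: Bao:2, Bob:2, Esperanza:1, Hana:1, Hiro:1, Juno:3, Mona:1, Omar:1, Theo:2.
Sum = 2 + 2 + 1 + 1 + 1 + 3 + 1 + 1 + 2 = 14.

14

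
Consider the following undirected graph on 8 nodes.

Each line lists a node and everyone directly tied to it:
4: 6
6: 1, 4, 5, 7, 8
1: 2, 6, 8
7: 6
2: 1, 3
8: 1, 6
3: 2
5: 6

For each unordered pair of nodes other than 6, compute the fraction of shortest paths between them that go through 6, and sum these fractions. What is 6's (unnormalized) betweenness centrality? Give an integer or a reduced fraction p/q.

15

Pairs whose geodesics pass through 6 — 2–7: 1; 2–5: 1; 2–4: 1; 8–7: 1; 8–5: 1; 8–4: 1; 3–7: 1; 3–5: 1; 3–4: 1; 7–5: 1; 7–4: 1; 7–1: 1; 5–4: 1; 5–1: 1 … (+1 more pairs).
All other pairs contribute 0.
Summing the contributions gives betweenness(6) = 15.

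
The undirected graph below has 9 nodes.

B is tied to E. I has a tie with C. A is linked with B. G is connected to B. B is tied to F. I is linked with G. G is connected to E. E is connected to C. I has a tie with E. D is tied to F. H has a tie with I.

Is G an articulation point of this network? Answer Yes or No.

No

Even without G, every remaining node can still reach every other (the residual graph is connected), so G is not a cut vertex.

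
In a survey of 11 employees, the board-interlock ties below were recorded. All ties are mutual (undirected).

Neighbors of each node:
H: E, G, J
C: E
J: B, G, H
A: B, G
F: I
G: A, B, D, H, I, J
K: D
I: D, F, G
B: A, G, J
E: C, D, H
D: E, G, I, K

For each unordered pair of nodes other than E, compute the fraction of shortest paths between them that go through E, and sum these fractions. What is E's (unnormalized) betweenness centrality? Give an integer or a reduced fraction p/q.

10

Pairs whose geodesics pass through E — C–H: 1; C–K: 1; C–J: 1; C–D: 1; C–A: 2/2; C–F: 1; C–I: 1; C–G: 2/2; C–B: 3/3; H–K: 1/2; H–D: 1/2.
All other pairs contribute 0.
Summing the contributions gives betweenness(E) = 10.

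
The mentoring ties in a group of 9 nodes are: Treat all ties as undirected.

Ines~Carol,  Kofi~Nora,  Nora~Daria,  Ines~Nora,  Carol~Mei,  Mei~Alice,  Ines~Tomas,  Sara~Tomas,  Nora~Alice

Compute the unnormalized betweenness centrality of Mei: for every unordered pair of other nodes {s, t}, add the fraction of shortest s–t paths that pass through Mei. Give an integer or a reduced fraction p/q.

1

Pairs whose geodesics pass through Mei — Carol–Alice: 1.
All other pairs contribute 0.
Summing the contributions gives betweenness(Mei) = 1.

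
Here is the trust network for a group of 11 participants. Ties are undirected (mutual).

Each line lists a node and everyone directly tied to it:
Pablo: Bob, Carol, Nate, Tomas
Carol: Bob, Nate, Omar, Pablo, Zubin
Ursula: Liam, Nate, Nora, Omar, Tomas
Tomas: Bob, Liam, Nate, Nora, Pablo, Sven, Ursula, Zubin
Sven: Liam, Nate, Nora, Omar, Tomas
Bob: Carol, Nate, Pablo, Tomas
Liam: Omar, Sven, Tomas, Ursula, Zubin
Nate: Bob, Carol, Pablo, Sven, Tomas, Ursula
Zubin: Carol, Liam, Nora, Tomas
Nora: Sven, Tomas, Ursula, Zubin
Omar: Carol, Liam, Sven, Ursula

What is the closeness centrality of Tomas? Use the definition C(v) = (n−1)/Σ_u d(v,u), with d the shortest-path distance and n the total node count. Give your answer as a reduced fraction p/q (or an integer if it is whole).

5/6

Distances from Tomas: Bob:1, Carol:2, Liam:1, Nate:1, Nora:1, Omar:2, Pablo:1, Sven:1, Ursula:1, Zubin:1. Sum = 12.
n = 11, so closeness = 10/12 = 5/6.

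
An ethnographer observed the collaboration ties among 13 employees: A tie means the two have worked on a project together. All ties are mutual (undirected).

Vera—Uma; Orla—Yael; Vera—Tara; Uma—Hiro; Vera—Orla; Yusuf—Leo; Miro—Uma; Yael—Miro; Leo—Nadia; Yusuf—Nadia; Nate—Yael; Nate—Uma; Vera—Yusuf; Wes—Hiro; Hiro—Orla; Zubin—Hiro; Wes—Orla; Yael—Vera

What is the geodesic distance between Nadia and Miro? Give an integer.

One shortest route is Nadia – Yusuf – Vera – Yael – Miro, which uses 4 edges, and at distance 3 from Nadia we only reach {Orla, Tara, Uma, Yael}, which does not include Miro. So d(Nadia,Miro) = 4.

4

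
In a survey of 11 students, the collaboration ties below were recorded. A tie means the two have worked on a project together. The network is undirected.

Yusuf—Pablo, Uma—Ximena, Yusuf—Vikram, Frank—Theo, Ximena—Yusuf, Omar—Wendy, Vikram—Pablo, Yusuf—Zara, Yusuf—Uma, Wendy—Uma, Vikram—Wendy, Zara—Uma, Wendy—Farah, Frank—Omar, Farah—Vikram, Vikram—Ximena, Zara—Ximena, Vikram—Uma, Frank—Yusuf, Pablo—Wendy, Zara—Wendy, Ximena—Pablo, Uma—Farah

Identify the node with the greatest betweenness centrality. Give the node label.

Yusuf

Unnormalized betweenness of each node: Farah:0, Frank:51/5, Omar:8/3, Pablo:7/10, Theo:0, Uma:187/60, Vikram:187/60, Wendy:83/10, Ximena:5/6, Yusuf:371/30, Zara:7/10.
Yusuf has the largest value, 371/30, making it the main broker — the node through which the most shortest paths run.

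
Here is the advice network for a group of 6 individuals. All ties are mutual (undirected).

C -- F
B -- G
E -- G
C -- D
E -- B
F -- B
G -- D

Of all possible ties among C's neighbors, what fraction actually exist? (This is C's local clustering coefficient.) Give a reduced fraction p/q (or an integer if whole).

0

C's neighbors: D and F (k = 2).
Possible neighbor pairs: C(2,2) = 1. Edges among them: none → e = 0.
Clustering(C) = 0/1.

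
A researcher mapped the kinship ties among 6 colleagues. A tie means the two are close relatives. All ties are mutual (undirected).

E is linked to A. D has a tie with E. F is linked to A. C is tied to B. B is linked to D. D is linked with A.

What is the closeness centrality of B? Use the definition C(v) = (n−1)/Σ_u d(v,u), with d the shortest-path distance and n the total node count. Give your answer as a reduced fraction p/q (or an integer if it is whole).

5/9

Distances from B: A:2, C:1, D:1, E:2, F:3. Sum = 9.
n = 6, so closeness = 5/9.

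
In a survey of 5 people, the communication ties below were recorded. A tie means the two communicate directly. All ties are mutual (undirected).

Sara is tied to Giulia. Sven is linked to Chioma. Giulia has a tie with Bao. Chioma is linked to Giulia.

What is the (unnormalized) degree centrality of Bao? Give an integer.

1

Bao is directly tied to Giulia. That is 1 neighbor, so the degree of Bao is 1.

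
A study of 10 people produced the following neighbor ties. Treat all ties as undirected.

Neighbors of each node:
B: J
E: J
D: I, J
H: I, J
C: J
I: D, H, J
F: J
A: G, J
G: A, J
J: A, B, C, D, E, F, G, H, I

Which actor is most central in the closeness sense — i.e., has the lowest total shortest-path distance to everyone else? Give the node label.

Farness (sum of distances to all others) for each node — A:16, B:17, C:17, D:16, E:17, F:17, G:16, H:16, I:15, J:9.
The smallest farness is 9, for J, so J has the highest closeness.

J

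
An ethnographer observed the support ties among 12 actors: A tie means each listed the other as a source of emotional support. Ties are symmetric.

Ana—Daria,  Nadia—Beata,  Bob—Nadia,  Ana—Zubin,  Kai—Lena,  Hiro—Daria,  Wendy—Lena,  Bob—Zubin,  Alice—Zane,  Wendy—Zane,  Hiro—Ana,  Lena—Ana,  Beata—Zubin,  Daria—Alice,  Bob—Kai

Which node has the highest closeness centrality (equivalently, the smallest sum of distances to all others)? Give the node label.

Ana

Farness (sum of distances to all others) for each node — Alice:31, Ana:20, Beata:31, Bob:26, Daria:25, Hiro:27, Kai:26, Lena:22, Nadia:34, Wendy:28, Zane:33, Zubin:23.
The smallest farness is 20, for Ana, so Ana has the highest closeness.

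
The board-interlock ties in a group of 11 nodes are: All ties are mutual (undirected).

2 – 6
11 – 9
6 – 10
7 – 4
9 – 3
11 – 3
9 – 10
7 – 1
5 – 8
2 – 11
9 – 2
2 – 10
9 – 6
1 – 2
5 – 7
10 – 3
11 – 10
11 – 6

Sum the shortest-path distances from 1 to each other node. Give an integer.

20

Distances from 1: 2:1, 3:3, 4:2, 5:2, 6:2, 7:1, 8:3, 9:2, 10:2, 11:2.
Sum = 1 + 3 + 2 + 2 + 2 + 1 + 3 + 2 + 2 + 2 = 20.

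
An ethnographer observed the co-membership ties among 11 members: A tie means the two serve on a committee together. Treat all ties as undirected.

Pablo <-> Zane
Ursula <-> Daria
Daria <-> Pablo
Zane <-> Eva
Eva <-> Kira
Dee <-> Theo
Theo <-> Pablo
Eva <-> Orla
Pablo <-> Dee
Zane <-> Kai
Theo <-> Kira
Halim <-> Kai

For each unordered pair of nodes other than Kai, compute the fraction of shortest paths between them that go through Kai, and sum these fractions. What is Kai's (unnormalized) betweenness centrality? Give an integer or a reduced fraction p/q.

Pairs whose geodesics pass through Kai — Kira–Halim: 1; Theo–Halim: 1; Orla–Halim: 1; Daria–Halim: 1; Zane–Halim: 1; Eva–Halim: 1; Pablo–Halim: 1; Ursula–Halim: 1; Dee–Halim: 1.
All other pairs contribute 0.
Summing the contributions gives betweenness(Kai) = 9.

9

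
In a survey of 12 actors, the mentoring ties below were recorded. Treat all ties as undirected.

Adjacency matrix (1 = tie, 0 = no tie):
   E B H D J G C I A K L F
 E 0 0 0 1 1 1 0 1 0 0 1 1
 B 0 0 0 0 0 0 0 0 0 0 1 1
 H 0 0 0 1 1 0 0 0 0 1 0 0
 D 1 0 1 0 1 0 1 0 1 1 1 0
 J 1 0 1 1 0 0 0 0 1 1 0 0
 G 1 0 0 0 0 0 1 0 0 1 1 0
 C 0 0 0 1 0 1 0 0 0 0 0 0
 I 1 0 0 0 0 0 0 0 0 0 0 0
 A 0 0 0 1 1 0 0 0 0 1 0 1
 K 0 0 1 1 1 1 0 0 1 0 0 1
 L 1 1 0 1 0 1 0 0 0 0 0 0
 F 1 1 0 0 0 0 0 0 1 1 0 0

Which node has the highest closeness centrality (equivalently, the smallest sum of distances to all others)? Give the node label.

Farness (sum of distances to all others) for each node — A:19, B:24, C:23, D:15, E:16, F:19, G:18, H:21, I:26, J:18, K:17, L:18.
The smallest farness is 15, for D, so D has the highest closeness.

D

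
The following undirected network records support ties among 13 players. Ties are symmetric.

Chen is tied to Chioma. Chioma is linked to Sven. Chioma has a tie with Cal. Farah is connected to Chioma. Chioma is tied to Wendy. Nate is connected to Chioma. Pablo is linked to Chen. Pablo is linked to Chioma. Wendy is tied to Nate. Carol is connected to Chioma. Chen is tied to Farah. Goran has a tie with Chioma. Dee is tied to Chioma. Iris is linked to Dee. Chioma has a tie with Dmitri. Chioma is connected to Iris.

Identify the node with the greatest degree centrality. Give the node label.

Degrees — Cal:1, Carol:1, Chen:3, Chioma:12, Dee:2, Dmitri:1, Farah:2, Goran:1, Iris:2, Nate:2, Pablo:2, Sven:1, Wendy:2.
The maximum is 12, attained only by Chioma.

Chioma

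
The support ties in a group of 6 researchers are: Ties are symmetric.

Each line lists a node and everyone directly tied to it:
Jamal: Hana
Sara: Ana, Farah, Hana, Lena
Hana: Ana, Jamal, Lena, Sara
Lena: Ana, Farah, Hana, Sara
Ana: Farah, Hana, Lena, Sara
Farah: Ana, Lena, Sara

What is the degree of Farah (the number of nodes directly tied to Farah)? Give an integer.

3

Farah is directly tied to Ana, Lena, and Sara. That is 3 neighbors, so the degree of Farah is 3.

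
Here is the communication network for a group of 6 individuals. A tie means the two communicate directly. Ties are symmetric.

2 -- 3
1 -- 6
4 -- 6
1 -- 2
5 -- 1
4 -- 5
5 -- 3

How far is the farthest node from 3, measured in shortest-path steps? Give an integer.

Distances from 3: 1:2, 2:1, 4:2, 5:1, 6:3.
The largest is 3 (to 6), so the eccentricity of 3 is 3.

3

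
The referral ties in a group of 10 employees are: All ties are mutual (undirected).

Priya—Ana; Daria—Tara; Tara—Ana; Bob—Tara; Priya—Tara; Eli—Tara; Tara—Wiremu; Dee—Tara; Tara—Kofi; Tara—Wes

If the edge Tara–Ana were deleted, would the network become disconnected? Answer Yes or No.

No

Even without that edge, Tara still reaches Ana via Tara – Priya – Ana, so the network stays connected. Not a bridge.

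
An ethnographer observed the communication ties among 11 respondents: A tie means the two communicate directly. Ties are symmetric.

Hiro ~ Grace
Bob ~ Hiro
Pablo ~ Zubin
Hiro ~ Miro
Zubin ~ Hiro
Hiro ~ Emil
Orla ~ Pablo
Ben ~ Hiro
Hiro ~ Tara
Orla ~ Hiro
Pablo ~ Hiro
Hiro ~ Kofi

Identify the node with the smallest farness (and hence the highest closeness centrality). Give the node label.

Farness (sum of distances to all others) for each node — Ben:19, Bob:19, Emil:19, Grace:19, Hiro:10, Kofi:19, Miro:19, Orla:18, Pablo:17, Tara:19, Zubin:18.
The smallest farness is 10, for Hiro, so Hiro has the highest closeness.

Hiro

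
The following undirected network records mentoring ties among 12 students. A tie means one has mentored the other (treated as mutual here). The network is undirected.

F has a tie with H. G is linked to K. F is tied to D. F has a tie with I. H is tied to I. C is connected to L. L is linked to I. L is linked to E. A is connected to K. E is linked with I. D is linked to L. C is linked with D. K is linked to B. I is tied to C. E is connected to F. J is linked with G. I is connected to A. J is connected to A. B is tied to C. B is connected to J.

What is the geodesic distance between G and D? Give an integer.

4

One shortest route is G – J – B – C – D, which uses 4 edges, and at distance 3 from G we only reach {C, I}, which does not include D. So d(G,D) = 4.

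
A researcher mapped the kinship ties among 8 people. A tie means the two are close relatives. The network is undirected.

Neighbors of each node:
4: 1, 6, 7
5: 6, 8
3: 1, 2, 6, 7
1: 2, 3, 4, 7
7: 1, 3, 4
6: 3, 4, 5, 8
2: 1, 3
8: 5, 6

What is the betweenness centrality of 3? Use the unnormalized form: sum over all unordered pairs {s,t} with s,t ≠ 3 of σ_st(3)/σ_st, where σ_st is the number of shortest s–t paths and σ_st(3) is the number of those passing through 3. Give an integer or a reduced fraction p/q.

13/2

Pairs whose geodesics pass through 3 — 7–2: 1/2; 7–8: 1/2; 7–6: 1/2; 7–5: 1/2; 2–8: 1; 2–6: 1; 2–5: 1; 1–8: 1/2; 1–6: 1/2; 1–5: 1/2.
All other pairs contribute 0.
Summing the contributions gives betweenness(3) = 13/2.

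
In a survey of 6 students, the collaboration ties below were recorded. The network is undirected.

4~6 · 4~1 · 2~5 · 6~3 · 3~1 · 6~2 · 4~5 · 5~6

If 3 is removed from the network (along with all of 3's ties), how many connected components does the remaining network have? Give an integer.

1

3's neighbors (1 and 6) remain reachable from one another through other ties, so the rest of the network stays in one piece.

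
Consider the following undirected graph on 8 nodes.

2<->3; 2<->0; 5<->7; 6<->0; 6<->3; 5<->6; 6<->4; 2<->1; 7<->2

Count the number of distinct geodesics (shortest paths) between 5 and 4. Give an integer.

The shortest distance is 2, and the only length-2 path is 5–6–4. So there is exactly 1 shortest path.

1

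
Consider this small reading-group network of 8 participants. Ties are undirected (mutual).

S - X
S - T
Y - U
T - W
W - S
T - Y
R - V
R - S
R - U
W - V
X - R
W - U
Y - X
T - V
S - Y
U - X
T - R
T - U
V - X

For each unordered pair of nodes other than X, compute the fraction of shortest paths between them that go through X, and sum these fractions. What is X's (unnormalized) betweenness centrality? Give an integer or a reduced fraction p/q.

29/20

Pairs whose geodesics pass through X — R–Y: 1/4; U–S: 1/5; U–V: 1/4; S–V: 1/4; V–Y: 1/2.
All other pairs contribute 0.
Summing the contributions gives betweenness(X) = 29/20.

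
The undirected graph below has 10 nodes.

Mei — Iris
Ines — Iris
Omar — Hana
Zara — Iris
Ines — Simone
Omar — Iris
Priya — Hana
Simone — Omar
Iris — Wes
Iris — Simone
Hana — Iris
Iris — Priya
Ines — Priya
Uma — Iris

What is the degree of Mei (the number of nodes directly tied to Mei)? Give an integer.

1

Mei is directly tied to Iris. That is 1 neighbor, so the degree of Mei is 1.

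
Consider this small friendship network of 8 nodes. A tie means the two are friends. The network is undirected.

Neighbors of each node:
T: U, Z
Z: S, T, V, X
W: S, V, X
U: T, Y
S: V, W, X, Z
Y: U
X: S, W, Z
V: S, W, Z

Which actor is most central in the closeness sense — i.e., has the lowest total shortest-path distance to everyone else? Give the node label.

Farness (sum of distances to all others) for each node — S:13, T:13, U:17, V:14, W:17, X:14, Y:23, Z:11.
The smallest farness is 11, for Z, so Z has the highest closeness.

Z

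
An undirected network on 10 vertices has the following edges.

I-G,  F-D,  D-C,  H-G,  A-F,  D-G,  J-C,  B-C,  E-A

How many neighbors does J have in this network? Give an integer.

1

J is directly tied to C. That is 1 neighbor, so the degree of J is 1.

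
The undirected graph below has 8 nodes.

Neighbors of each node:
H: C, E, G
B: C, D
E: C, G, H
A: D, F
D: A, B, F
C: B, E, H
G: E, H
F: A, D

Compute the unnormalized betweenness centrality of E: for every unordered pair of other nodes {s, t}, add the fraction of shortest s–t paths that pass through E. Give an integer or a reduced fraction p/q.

5/2

Pairs whose geodesics pass through E — A–G: 1/2; B–G: 1/2; F–G: 1/2; D–G: 1/2; G–C: 1/2.
All other pairs contribute 0.
Summing the contributions gives betweenness(E) = 5/2.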